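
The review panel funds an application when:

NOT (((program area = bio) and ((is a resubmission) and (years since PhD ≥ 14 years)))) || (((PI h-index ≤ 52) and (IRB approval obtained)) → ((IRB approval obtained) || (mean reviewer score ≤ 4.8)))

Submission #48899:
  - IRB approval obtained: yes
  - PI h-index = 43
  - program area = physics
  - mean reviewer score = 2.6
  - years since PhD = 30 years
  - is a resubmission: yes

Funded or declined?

Funded

Atomic conditions:
  program area = bio: physics == bio is false
  is a resubmission: yes → true
  years since PhD ≥ 14 years: 30 ≥ 14 is true
  PI h-index ≤ 52: 43 ≤ 52 is true
  IRB approval obtained: yes → true
  mean reviewer score ≤ 4.8: 2.6 ≤ 4.8 is true
Combine:
[1.1.2] true AND true = true
[1.1] false AND true = false
[1] NOT false = true
[2.1] true AND true = true
[2.2] true OR true = true
[2] true → true = true
[root] true OR true = true
Overall: true → funded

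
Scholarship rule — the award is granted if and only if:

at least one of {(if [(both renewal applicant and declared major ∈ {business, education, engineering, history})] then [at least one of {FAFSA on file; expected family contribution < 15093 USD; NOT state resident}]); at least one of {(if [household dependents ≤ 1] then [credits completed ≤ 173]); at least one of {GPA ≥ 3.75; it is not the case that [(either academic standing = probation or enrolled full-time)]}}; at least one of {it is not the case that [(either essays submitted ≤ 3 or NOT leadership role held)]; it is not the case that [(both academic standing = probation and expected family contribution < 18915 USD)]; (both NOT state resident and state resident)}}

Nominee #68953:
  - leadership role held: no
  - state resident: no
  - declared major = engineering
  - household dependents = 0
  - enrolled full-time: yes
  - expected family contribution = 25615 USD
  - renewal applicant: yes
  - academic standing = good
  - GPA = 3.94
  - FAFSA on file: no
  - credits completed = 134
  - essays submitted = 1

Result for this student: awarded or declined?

Awarded

Atomic conditions:
  renewal applicant: yes → true
  declared major ∈ {business, education, engineering, history}: engineering is in the set → true
  FAFSA on file: no → false
  expected family contribution < 15093 USD: 25615 < 15093 is false
  NOT state resident: no → true
  household dependents ≤ 1: 0 ≤ 1 is true
  credits completed ≤ 173: 134 ≤ 173 is true
  GPA ≥ 3.75: 3.94 ≥ 3.75 is true
  academic standing = probation: good == probation is false
  enrolled full-time: yes → true
  essays submitted ≤ 3: 1 ≤ 3 is true
  NOT leadership role held: no → true
  expected family contribution < 18915 USD: 25615 < 18915 is false
  state resident: no → false
Combine:
[1.1] true AND true = true
[1.2] false OR false OR true = true
[1] true → true = true
[2.1] true → true = true
[2.2.2.1] false OR true = true
[2.2.2] NOT true = false
[2.2] true OR false = true
[2] true OR true = true
[3.1.1] true OR true = true
[3.1] NOT true = false
[3.2.1] false AND false = false
[3.2] NOT false = true
[3.3] true AND false = false
[3] false OR true OR false = true
[root] true OR true OR true = true
Overall: true → awarded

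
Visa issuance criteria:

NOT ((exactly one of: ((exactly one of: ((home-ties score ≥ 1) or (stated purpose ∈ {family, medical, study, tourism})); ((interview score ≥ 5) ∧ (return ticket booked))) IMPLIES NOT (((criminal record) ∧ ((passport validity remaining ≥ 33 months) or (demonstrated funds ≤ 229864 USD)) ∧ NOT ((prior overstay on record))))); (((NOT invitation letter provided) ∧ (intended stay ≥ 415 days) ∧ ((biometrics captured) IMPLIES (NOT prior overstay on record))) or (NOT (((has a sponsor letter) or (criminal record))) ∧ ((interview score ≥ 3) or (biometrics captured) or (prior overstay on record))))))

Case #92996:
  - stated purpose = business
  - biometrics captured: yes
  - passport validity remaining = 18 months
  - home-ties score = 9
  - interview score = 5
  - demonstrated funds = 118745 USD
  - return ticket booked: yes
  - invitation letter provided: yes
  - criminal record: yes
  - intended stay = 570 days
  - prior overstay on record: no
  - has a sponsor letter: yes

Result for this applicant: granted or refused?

Refused

Atomic conditions:
  home-ties score ≥ 1: 9 ≥ 1 is true
  stated purpose ∈ {family, medical, study, tourism}: business is not in the set → false
  interview score ≥ 5: 5 ≥ 5 is true
  return ticket booked: yes → true
  criminal record: yes → true
  passport validity remaining ≥ 33 months: 18 ≥ 33 is false
  demonstrated funds ≤ 229864 USD: 118745 ≤ 229864 is true
  prior overstay on record: no → false
  NOT invitation letter provided: yes → false
  intended stay ≥ 415 days: 570 ≥ 415 is true
  biometrics captured: yes → true
  NOT prior overstay on record: no → true
  has a sponsor letter: yes → true
  interview score ≥ 3: 5 ≥ 3 is true
Combine:
[1.1.1.1] true OR false = true
[1.1.1.2] true AND true = true
[1.1.1] exactly-one(true, true) = false
[1.1.2.1.2] false OR true = true
[1.1.2.1.3] NOT false = true
[1.1.2.1] true AND true AND true = true
[1.1.2] NOT true = false
[1.1] false → false (antecedent false ⇒ implication holds) = true
[1.2.1.3] true → true = true
[1.2.1] false AND true AND true = false
[1.2.2.1.1] true OR true = true
[1.2.2.1] NOT true = false
[1.2.2.2] true OR true OR false = true
[1.2.2] false AND true = false
[1.2] false OR false = false
[1] exactly-one(true, false) = true
[root] NOT true = false
Overall: false → refused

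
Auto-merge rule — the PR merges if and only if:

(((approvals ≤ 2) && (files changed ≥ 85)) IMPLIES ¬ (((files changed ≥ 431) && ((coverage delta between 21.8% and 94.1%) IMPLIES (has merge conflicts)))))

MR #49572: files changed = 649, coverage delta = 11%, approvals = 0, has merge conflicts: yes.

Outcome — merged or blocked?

Atomic conditions:
  approvals ≤ 2: 0 ≤ 2 is true
  files changed ≥ 85: 649 ≥ 85 is true
  files changed ≥ 431: 649 ≥ 431 is true
  coverage delta between 21.8% and 94.1%: 11 in [21.8, 94.1] is false
  has merge conflicts: yes → true
Combine:
[1] true AND true = true
[2.1.2] false → true (antecedent false ⇒ implication holds) = true
[2.1] true AND true = true
[2] NOT true = false
[root] true → false = false
Overall: false → blocked

Blocked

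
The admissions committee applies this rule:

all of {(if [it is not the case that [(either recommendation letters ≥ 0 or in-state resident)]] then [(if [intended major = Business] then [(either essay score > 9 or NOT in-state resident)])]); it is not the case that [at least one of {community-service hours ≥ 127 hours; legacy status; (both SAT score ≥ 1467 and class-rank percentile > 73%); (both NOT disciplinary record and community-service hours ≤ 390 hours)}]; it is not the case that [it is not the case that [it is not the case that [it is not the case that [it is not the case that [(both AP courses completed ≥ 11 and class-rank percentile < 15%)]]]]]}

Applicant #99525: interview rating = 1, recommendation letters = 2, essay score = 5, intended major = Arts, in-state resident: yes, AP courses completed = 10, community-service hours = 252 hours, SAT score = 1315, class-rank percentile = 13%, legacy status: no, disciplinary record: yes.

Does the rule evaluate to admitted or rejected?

Rejected

Atomic conditions:
  recommendation letters ≥ 0: 2 ≥ 0 is true
  in-state resident: yes → true
  intended major = Business: Arts == Business is false
  essay score > 9: 5 > 9 is false
  NOT in-state resident: yes → false
  community-service hours ≥ 127 hours: 252 ≥ 127 is true
  legacy status: no → false
  SAT score ≥ 1467: 1315 ≥ 1467 is false
  class-rank percentile > 73%: 13 > 73 is false
  NOT disciplinary record: yes → false
  community-service hours ≤ 390 hours: 252 ≤ 390 is true
  AP courses completed ≥ 11: 10 ≥ 11 is false
  class-rank percentile < 15%: 13 < 15 is true
Combine:
[1.1.1] true OR true = true
[1.1] NOT true = false
[1.2.2] false OR false = false
[1.2] false → false (antecedent false ⇒ implication holds) = true
[1] false → true (antecedent false ⇒ implication holds) = true
[2.1.3] false AND false = false
[2.1.4] false AND true = false
[2.1] true OR false OR false OR false = true
[2] NOT true = false
[3.1.1.1.1.1] false AND true = false
[3.1.1.1.1] NOT false = true
[3.1.1.1] NOT true = false
[3.1.1] NOT false = true
[3.1] NOT true = false
[3] NOT false = true
[root] true AND false AND true = false
Overall: false → rejected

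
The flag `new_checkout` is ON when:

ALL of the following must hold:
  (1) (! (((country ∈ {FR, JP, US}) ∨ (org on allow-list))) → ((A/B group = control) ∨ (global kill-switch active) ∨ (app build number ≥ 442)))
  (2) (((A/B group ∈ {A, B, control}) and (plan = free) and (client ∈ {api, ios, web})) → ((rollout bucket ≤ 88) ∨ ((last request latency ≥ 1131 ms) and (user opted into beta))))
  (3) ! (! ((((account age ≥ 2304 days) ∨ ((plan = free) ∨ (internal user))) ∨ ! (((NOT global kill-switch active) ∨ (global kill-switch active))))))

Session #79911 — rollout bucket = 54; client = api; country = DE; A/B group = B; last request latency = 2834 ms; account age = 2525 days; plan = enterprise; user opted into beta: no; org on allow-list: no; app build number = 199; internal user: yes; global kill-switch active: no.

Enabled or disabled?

Disabled

Atomic conditions:
  country ∈ {FR, JP, US}: DE is not in the set → false
  org on allow-list: no → false
  A/B group = control: B == control is false
  global kill-switch active: no → false
  app build number ≥ 442: 199 ≥ 442 is false
  A/B group ∈ {A, B, control}: B is in the set → true
  plan = free: enterprise == free is false
  client ∈ {api, ios, web}: api is in the set → true
  rollout bucket ≤ 88: 54 ≤ 88 is true
  last request latency ≥ 1131 ms: 2834 ≥ 1131 is true
  user opted into beta: no → false
  account age ≥ 2304 days: 2525 ≥ 2304 is true
  internal user: yes → true
  NOT global kill-switch active: no → true
Combine:
[1.1.1] false OR false = false
[1.1] NOT false = true
[1.2] false OR false OR false = false
[1] true → false = false
[2.1] true AND false AND true = false
[2.2.2] true AND false = false
[2.2] true OR false = true
[2] false → true (antecedent false ⇒ implication holds) = true
[3.1.1.1.2] false OR true = true
[3.1.1.1] true OR true = true
[3.1.1.2.1] true OR false = true
[3.1.1.2] NOT true = false
[3.1.1] true OR false = true
[3.1] NOT true = false
[3] NOT false = true
[root] false AND true AND true = false
Overall: false → disabled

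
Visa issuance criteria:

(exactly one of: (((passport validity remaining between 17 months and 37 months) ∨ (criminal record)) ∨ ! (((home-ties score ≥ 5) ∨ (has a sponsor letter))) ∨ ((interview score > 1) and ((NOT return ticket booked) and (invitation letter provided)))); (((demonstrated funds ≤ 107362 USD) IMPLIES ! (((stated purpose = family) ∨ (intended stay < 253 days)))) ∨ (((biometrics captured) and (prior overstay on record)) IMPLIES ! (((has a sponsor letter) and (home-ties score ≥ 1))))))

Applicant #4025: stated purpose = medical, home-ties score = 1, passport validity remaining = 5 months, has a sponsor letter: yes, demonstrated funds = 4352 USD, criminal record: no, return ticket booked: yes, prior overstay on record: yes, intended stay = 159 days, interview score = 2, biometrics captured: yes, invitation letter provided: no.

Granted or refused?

Refused

Atomic conditions:
  passport validity remaining between 17 months and 37 months: 5 in [17, 37] is false
  criminal record: no → false
  home-ties score ≥ 5: 1 ≥ 5 is false
  has a sponsor letter: yes → true
  interview score > 1: 2 > 1 is true
  NOT return ticket booked: yes → false
  invitation letter provided: no → false
  demonstrated funds ≤ 107362 USD: 4352 ≤ 107362 is true
  stated purpose = family: medical == family is false
  intended stay < 253 days: 159 < 253 is true
  biometrics captured: yes → true
  prior overstay on record: yes → true
  home-ties score ≥ 1: 1 ≥ 1 is true
Combine:
[1.1] false OR false = false
[1.2.1] false OR true = true
[1.2] NOT true = false
[1.3.2] false AND false = false
[1.3] true AND false = false
[1] false OR false OR false = false
[2.1.2.1] false OR true = true
[2.1.2] NOT true = false
[2.1] true → false = false
[2.2.1] true AND true = true
[2.2.2.1] true AND true = true
[2.2.2] NOT true = false
[2.2] true → false = false
[2] false OR false = false
[root] exactly-one(false, false) = false
Overall: false → refused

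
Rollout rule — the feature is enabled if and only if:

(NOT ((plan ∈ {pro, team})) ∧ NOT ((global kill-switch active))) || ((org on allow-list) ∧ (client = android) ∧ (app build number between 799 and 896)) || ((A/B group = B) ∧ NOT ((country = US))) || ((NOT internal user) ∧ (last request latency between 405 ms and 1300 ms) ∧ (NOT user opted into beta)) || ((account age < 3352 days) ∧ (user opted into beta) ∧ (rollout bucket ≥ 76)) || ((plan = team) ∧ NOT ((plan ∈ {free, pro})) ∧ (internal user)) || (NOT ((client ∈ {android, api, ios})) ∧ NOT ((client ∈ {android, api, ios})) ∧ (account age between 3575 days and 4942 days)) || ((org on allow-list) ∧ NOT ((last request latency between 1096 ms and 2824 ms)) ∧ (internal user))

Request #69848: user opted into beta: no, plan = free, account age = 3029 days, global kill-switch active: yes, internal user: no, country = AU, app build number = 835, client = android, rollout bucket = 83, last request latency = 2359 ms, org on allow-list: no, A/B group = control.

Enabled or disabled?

Atomic conditions:
  plan ∈ {pro, team}: free is not in the set → false
  global kill-switch active: yes → true
  org on allow-list: no → false
  client = android: android == android is true
  app build number between 799 and 896: 835 in [799, 896] is true
  A/B group = B: control == B is false
  country = US: AU == US is false
  NOT internal user: no → true
  last request latency between 405 ms and 1300 ms: 2359 in [405, 1300] is false
  NOT user opted into beta: no → true
  account age < 3352 days: 3029 < 3352 is true
  user opted into beta: no → false
  rollout bucket ≥ 76: 83 ≥ 76 is true
  plan = team: free == team is false
  plan ∈ {free, pro}: free is in the set → true
  internal user: no → false
  client ∈ {android, api, ios}: android is in the set → true
  account age between 3575 days and 4942 days: 3029 in [3575, 4942] is false
  last request latency between 1096 ms and 2824 ms: 2359 in [1096, 2824] is true
Combine:
[1.1] NOT false = true
[1.2] NOT true = false
[1] true AND false = false
[2] false AND true AND true = false
[3.2] NOT false = true
[3] false AND true = false
[4] true AND false AND true = false
[5] true AND false AND true = false
[6.2] NOT true = false
[6] false AND false AND false = false
[7.1] NOT true = false
[7.2] NOT true = false
[7] false AND false AND false = false
[8.2] NOT true = false
[8] false AND false AND false = false
[root] false OR false OR false OR false OR false OR false OR false OR false = false
Overall: false → disabled

Disabled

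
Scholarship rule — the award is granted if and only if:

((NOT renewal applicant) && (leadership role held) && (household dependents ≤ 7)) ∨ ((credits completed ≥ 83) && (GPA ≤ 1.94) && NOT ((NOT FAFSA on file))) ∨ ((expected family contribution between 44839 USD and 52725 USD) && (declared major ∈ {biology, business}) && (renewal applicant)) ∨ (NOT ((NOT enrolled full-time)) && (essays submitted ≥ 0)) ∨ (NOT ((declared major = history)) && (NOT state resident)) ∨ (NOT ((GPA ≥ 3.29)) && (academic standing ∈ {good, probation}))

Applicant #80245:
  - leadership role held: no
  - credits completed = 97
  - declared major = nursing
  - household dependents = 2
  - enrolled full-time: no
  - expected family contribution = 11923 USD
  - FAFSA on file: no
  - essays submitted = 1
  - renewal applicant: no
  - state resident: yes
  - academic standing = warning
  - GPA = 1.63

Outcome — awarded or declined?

Atomic conditions:
  NOT renewal applicant: no → true
  leadership role held: no → false
  household dependents ≤ 7: 2 ≤ 7 is true
  credits completed ≥ 83: 97 ≥ 83 is true
  GPA ≤ 1.94: 1.63 ≤ 1.94 is true
  NOT FAFSA on file: no → true
  expected family contribution between 44839 USD and 52725 USD: 11923 in [44839, 52725] is false
  declared major ∈ {biology, business}: nursing is not in the set → false
  renewal applicant: no → false
  NOT enrolled full-time: no → true
  essays submitted ≥ 0: 1 ≥ 0 is true
  declared major = history: nursing == history is false
  NOT state resident: yes → false
  GPA ≥ 3.29: 1.63 ≥ 3.29 is false
  academic standing ∈ {good, probation}: warning is not in the set → false
Combine:
[1] true AND false AND true = false
[2.3] NOT true = false
[2] true AND true AND false = false
[3] false AND false AND false = false
[4.1] NOT true = false
[4] false AND true = false
[5.1] NOT false = true
[5] true AND false = false
[6.1] NOT false = true
[6] true AND false = false
[root] false OR false OR false OR false OR false OR false = false
Overall: false → declined

Declined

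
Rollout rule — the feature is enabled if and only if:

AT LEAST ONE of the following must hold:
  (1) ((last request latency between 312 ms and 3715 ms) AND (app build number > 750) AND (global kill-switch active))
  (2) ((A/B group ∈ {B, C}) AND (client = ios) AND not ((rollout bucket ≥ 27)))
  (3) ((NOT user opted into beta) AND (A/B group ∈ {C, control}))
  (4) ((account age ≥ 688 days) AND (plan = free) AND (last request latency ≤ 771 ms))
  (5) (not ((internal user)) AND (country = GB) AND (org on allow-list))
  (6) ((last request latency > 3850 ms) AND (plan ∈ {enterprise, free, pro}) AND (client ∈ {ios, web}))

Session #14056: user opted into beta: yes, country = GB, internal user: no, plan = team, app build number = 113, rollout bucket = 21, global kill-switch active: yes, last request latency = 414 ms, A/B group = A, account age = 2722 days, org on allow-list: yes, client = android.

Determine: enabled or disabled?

Enabled

Atomic conditions:
  last request latency between 312 ms and 3715 ms: 414 in [312, 3715] is true
  app build number > 750: 113 > 750 is false
  global kill-switch active: yes → true
  A/B group ∈ {B, C}: A is not in the set → false
  client = ios: android == ios is false
  rollout bucket ≥ 27: 21 ≥ 27 is false
  NOT user opted into beta: yes → false
  A/B group ∈ {C, control}: A is not in the set → false
  account age ≥ 688 days: 2722 ≥ 688 is true
  plan = free: team == free is false
  last request latency ≤ 771 ms: 414 ≤ 771 is true
  internal user: no → false
  country = GB: GB == GB is true
  org on allow-list: yes → true
  last request latency > 3850 ms: 414 > 3850 is false
  plan ∈ {enterprise, free, pro}: team is not in the set → false
  client ∈ {ios, web}: android is not in the set → false
Combine:
[1] true AND false AND true = false
[2.3] NOT false = true
[2] false AND false AND true = false
[3] false AND false = false
[4] true AND false AND true = false
[5.1] NOT false = true
[5] true AND true AND true = true
[6] false AND false AND false = false
[root] false OR false OR false OR false OR true OR false = true
Overall: true → enabled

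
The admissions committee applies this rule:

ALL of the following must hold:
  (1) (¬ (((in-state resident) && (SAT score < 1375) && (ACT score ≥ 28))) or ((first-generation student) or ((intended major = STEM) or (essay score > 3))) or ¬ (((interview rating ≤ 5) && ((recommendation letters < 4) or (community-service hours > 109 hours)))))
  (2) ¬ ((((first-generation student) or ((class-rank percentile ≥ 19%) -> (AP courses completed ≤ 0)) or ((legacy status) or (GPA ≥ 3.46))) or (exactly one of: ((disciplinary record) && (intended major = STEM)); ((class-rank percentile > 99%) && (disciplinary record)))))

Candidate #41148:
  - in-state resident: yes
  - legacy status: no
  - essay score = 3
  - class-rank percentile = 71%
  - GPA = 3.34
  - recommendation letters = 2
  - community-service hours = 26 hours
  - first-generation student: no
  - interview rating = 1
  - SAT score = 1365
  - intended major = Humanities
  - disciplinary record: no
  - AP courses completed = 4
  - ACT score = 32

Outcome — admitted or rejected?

Rejected

Atomic conditions:
  in-state resident: yes → true
  SAT score < 1375: 1365 < 1375 is true
  ACT score ≥ 28: 32 ≥ 28 is true
  first-generation student: no → false
  intended major = STEM: Humanities == STEM is false
  essay score > 3: 3 > 3 is false
  interview rating ≤ 5: 1 ≤ 5 is true
  recommendation letters < 4: 2 < 4 is true
  community-service hours > 109 hours: 26 > 109 is false
  class-rank percentile ≥ 19%: 71 ≥ 19 is true
  AP courses completed ≤ 0: 4 ≤ 0 is false
  legacy status: no → false
  GPA ≥ 3.46: 3.34 ≥ 3.46 is false
  disciplinary record: no → false
  class-rank percentile > 99%: 71 > 99 is false
Combine:
[1.1.1] true AND true AND true = true
[1.1] NOT true = false
[1.2.2] false OR false = false
[1.2] false OR false = false
[1.3.1.2] true OR false = true
[1.3.1] true AND true = true
[1.3] NOT true = false
[1] false OR false OR false = false
[2.1.1.2] true → false = false
[2.1.1.3] false OR false = false
[2.1.1] false OR false OR false = false
[2.1.2.1] false AND false = false
[2.1.2.2] false AND false = false
[2.1.2] exactly-one(false, false) = false
[2.1] false OR false = false
[2] NOT false = true
[root] false AND true = false
Overall: false → rejected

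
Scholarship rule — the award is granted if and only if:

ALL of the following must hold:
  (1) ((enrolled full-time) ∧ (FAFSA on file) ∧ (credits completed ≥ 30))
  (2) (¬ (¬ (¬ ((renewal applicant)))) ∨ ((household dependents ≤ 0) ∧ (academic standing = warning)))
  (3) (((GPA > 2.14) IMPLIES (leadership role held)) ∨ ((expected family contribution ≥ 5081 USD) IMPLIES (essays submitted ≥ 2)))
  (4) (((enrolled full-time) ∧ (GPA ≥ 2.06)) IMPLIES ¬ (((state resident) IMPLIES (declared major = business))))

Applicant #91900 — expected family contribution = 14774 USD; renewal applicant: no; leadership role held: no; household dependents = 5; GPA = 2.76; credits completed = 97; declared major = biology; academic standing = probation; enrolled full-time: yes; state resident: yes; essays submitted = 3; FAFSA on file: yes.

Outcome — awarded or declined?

Awarded

Atomic conditions:
  enrolled full-time: yes → true
  FAFSA on file: yes → true
  credits completed ≥ 30: 97 ≥ 30 is true
  renewal applicant: no → false
  household dependents ≤ 0: 5 ≤ 0 is false
  academic standing = warning: probation == warning is false
  GPA > 2.14: 2.76 > 2.14 is true
  leadership role held: no → false
  expected family contribution ≥ 5081 USD: 14774 ≥ 5081 is true
  essays submitted ≥ 2: 3 ≥ 2 is true
  GPA ≥ 2.06: 2.76 ≥ 2.06 is true
  state resident: yes → true
  declared major = business: biology == business is false
Combine:
[1] true AND true AND true = true
[2.1.1.1] NOT false = true
[2.1.1] NOT true = false
[2.1] NOT false = true
[2.2] false AND false = false
[2] true OR false = true
[3.1] true → false = false
[3.2] true → true = true
[3] false OR true = true
[4.1] true AND true = true
[4.2.1] true → false = false
[4.2] NOT false = true
[4] true → true = true
[root] true AND true AND true AND true = true
Overall: true → awarded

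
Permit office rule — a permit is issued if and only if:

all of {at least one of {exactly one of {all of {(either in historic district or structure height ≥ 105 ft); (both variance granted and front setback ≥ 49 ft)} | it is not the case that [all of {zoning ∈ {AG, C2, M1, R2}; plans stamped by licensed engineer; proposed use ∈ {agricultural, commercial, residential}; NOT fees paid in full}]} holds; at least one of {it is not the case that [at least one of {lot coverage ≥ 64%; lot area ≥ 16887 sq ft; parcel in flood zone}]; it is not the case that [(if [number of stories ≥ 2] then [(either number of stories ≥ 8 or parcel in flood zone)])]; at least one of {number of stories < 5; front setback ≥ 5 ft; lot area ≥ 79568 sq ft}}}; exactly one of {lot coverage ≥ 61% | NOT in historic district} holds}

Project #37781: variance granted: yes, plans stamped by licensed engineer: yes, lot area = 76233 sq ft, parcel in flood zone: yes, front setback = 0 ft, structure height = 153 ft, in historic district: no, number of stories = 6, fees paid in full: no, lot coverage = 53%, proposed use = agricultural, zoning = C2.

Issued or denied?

Denied

Atomic conditions:
  in historic district: no → false
  structure height ≥ 105 ft: 153 ≥ 105 is true
  variance granted: yes → true
  front setback ≥ 49 ft: 0 ≥ 49 is false
  zoning ∈ {AG, C2, M1, R2}: C2 is in the set → true
  plans stamped by licensed engineer: yes → true
  proposed use ∈ {agricultural, commercial, residential}: agricultural is in the set → true
  NOT fees paid in full: no → true
  lot coverage ≥ 64%: 53 ≥ 64 is false
  lot area ≥ 16887 sq ft: 76233 ≥ 16887 is true
  parcel in flood zone: yes → true
  number of stories ≥ 2: 6 ≥ 2 is true
  number of stories ≥ 8: 6 ≥ 8 is false
  number of stories < 5: 6 < 5 is false
  front setback ≥ 5 ft: 0 ≥ 5 is false
  lot area ≥ 79568 sq ft: 76233 ≥ 79568 is false
  lot coverage ≥ 61%: 53 ≥ 61 is false
  NOT in historic district: no → true
Combine:
[1.1.1.1] false OR true = true
[1.1.1.2] true AND false = false
[1.1.1] true AND false = false
[1.1.2.1] true AND true AND true AND true = true
[1.1.2] NOT true = false
[1.1] exactly-one(false, false) = false
[1.2.1.1] false OR true OR true = true
[1.2.1] NOT true = false
[1.2.2.1.2] false OR true = true
[1.2.2.1] true → true = true
[1.2.2] NOT true = false
[1.2.3] false OR false OR false = false
[1.2] false OR false OR false = false
[1] false OR false = false
[2] exactly-one(false, true) = true
[root] false AND true = false
Overall: false → denied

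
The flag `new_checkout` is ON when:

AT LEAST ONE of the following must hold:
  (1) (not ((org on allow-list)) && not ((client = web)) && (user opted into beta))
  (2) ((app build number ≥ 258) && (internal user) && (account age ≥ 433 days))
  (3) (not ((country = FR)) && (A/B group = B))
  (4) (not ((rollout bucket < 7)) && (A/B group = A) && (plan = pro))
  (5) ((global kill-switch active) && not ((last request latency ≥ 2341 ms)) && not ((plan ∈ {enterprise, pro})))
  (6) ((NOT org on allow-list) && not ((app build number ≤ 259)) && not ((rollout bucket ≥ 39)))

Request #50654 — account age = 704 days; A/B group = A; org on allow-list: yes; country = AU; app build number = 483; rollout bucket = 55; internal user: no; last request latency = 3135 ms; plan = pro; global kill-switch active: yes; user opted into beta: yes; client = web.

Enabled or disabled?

Atomic conditions:
  org on allow-list: yes → true
  client = web: web == web is true
  user opted into beta: yes → true
  app build number ≥ 258: 483 ≥ 258 is true
  internal user: no → false
  account age ≥ 433 days: 704 ≥ 433 is true
  country = FR: AU == FR is false
  A/B group = B: A == B is false
  rollout bucket < 7: 55 < 7 is false
  A/B group = A: A == A is true
  plan = pro: pro == pro is true
  global kill-switch active: yes → true
  last request latency ≥ 2341 ms: 3135 ≥ 2341 is true
  plan ∈ {enterprise, pro}: pro is in the set → true
  NOT org on allow-list: yes → false
  app build number ≤ 259: 483 ≤ 259 is false
  rollout bucket ≥ 39: 55 ≥ 39 is true
Combine:
[1.1] NOT true = false
[1.2] NOT true = false
[1] false AND false AND true = false
[2] true AND false AND true = false
[3.1] NOT false = true
[3] true AND false = false
[4.1] NOT false = true
[4] true AND true AND true = true
[5.2] NOT true = false
[5.3] NOT true = false
[5] true AND false AND false = false
[6.2] NOT false = true
[6.3] NOT true = false
[6] false AND true AND false = false
[root] false OR false OR false OR true OR false OR false = true
Overall: true → enabled

Enabled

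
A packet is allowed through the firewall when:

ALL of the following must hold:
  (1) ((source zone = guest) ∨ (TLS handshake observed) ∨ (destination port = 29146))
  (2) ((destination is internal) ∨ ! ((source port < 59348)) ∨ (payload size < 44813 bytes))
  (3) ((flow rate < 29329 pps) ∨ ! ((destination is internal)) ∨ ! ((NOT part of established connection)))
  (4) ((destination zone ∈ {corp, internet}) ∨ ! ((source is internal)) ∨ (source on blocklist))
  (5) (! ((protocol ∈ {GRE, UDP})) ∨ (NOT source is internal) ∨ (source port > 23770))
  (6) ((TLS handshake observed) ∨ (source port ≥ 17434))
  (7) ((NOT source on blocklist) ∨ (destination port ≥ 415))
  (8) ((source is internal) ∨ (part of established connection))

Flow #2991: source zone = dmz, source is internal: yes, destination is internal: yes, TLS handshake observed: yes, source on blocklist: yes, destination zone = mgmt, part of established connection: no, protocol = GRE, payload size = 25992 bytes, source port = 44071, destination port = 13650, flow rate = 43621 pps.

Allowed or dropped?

Dropped

Atomic conditions:
  source zone = guest: dmz == guest is false
  TLS handshake observed: yes → true
  destination port = 29146: 13650 == 29146 is false
  destination is internal: yes → true
  source port < 59348: 44071 < 59348 is true
  payload size < 44813 bytes: 25992 < 44813 is true
  flow rate < 29329 pps: 43621 < 29329 is false
  NOT part of established connection: no → true
  destination zone ∈ {corp, internet}: mgmt is not in the set → false
  source is internal: yes → true
  source on blocklist: yes → true
  protocol ∈ {GRE, UDP}: GRE is in the set → true
  NOT source is internal: yes → false
  source port > 23770: 44071 > 23770 is true
  source port ≥ 17434: 44071 ≥ 17434 is true
  NOT source on blocklist: yes → false
  destination port ≥ 415: 13650 ≥ 415 is true
  part of established connection: no → false
Combine:
[1] false OR true OR false = true
[2.2] NOT true = false
[2] true OR false OR true = true
[3.2] NOT true = false
[3.3] NOT true = false
[3] false OR false OR false = false
[4.2] NOT true = false
[4] false OR false OR true = true
[5.1] NOT true = false
[5] false OR false OR true = true
[6] true OR true = true
[7] false OR true = true
[8] true OR false = true
[root] true AND true AND false AND true AND true AND true AND true AND true = false
Overall: false → dropped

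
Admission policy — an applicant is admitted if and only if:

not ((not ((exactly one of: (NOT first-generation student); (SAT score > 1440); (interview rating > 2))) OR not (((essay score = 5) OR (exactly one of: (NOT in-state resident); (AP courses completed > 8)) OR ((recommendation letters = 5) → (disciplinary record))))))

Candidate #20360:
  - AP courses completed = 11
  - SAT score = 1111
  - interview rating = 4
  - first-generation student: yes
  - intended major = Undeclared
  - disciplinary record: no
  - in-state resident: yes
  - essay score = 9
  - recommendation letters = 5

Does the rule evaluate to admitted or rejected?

Atomic conditions:
  NOT first-generation student: yes → false
  SAT score > 1440: 1111 > 1440 is false
  interview rating > 2: 4 > 2 is true
  essay score = 5: 9 == 5 is false
  NOT in-state resident: yes → false
  AP courses completed > 8: 11 > 8 is true
  recommendation letters = 5: 5 == 5 is true
  disciplinary record: no → false
Combine:
[1.1.1] exactly-one(false, false, true) = true
[1.1] NOT true = false
[1.2.1.2] exactly-one(false, true) = true
[1.2.1.3] true → false = false
[1.2.1] false OR true OR false = true
[1.2] NOT true = false
[1] false OR false = false
[root] NOT false = true
Overall: true → admitted

Admitted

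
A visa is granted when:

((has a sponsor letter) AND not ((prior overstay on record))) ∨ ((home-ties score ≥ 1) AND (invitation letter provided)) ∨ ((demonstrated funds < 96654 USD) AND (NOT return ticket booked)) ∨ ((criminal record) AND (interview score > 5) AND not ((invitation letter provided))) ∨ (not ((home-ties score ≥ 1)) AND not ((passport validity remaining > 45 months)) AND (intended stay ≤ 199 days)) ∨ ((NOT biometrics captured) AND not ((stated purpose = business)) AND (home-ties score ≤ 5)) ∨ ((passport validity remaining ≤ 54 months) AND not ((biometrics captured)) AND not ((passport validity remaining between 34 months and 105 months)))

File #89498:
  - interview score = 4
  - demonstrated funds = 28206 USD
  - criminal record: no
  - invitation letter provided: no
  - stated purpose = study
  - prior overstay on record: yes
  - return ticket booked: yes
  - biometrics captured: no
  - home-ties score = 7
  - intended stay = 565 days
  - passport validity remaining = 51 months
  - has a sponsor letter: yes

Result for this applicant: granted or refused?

Atomic conditions:
  has a sponsor letter: yes → true
  prior overstay on record: yes → true
  home-ties score ≥ 1: 7 ≥ 1 is true
  invitation letter provided: no → false
  demonstrated funds < 96654 USD: 28206 < 96654 is true
  NOT return ticket booked: yes → false
  criminal record: no → false
  interview score > 5: 4 > 5 is false
  passport validity remaining > 45 months: 51 > 45 is true
  intended stay ≤ 199 days: 565 ≤ 199 is false
  NOT biometrics captured: no → true
  stated purpose = business: study == business is false
  home-ties score ≤ 5: 7 ≤ 5 is false
  passport validity remaining ≤ 54 months: 51 ≤ 54 is true
  biometrics captured: no → false
  passport validity remaining between 34 months and 105 months: 51 in [34, 105] is true
Combine:
[1.2] NOT true = false
[1] true AND false = false
[2] true AND false = false
[3] true AND false = false
[4.3] NOT false = true
[4] false AND false AND true = false
[5.1] NOT true = false
[5.2] NOT true = false
[5] false AND false AND false = false
[6.2] NOT false = true
[6] true AND true AND false = false
[7.2] NOT false = true
[7.3] NOT true = false
[7] true AND true AND false = false
[root] false OR false OR false OR false OR false OR false OR false = false
Overall: false → refused

Refused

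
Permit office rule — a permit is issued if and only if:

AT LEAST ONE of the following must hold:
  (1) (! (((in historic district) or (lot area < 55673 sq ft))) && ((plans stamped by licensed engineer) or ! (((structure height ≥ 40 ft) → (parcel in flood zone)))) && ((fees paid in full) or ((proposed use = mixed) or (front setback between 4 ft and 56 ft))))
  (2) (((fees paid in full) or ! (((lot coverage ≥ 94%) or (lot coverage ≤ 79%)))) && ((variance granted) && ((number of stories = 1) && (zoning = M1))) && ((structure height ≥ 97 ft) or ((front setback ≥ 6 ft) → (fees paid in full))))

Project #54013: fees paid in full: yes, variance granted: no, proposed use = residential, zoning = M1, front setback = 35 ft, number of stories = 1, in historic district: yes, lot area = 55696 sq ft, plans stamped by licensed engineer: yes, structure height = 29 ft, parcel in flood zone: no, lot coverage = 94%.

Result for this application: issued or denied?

Denied

Atomic conditions:
  in historic district: yes → true
  lot area < 55673 sq ft: 55696 < 55673 is false
  plans stamped by licensed engineer: yes → true
  structure height ≥ 40 ft: 29 ≥ 40 is false
  parcel in flood zone: no → false
  fees paid in full: yes → true
  proposed use = mixed: residential == mixed is false
  front setback between 4 ft and 56 ft: 35 in [4, 56] is true
  lot coverage ≥ 94%: 94 ≥ 94 is true
  lot coverage ≤ 79%: 94 ≤ 79 is false
  variance granted: no → false
  number of stories = 1: 1 == 1 is true
  zoning = M1: M1 == M1 is true
  structure height ≥ 97 ft: 29 ≥ 97 is false
  front setback ≥ 6 ft: 35 ≥ 6 is true
Combine:
[1.1.1] true OR false = true
[1.1] NOT true = false
[1.2.2.1] false → false (antecedent false ⇒ implication holds) = true
[1.2.2] NOT true = false
[1.2] true OR false = true
[1.3.2] false OR true = true
[1.3] true OR true = true
[1] false AND true AND true = false
[2.1.2.1] true OR false = true
[2.1.2] NOT true = false
[2.1] true OR false = true
[2.2.2] true AND true = true
[2.2] false AND true = false
[2.3.2] true → true = true
[2.3] false OR true = true
[2] true AND false AND true = false
[root] false OR false = false
Overall: false → denied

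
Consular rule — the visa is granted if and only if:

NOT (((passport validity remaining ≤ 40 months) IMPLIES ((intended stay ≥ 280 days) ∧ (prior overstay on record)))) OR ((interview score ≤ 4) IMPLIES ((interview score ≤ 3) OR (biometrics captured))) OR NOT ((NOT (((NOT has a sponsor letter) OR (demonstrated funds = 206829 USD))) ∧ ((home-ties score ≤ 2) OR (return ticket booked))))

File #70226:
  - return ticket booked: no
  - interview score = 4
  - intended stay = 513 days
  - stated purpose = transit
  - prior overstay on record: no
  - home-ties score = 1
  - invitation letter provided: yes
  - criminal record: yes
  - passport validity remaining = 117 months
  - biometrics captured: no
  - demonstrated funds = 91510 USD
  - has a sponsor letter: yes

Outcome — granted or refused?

Refused

Atomic conditions:
  passport validity remaining ≤ 40 months: 117 ≤ 40 is false
  intended stay ≥ 280 days: 513 ≥ 280 is true
  prior overstay on record: no → false
  interview score ≤ 4: 4 ≤ 4 is true
  interview score ≤ 3: 4 ≤ 3 is false
  biometrics captured: no → false
  NOT has a sponsor letter: yes → false
  demonstrated funds = 206829 USD: 91510 == 206829 is false
  home-ties score ≤ 2: 1 ≤ 2 is true
  return ticket booked: no → false
Combine:
[1.1.2] true AND false = false
[1.1] false → false (antecedent false ⇒ implication holds) = true
[1] NOT true = false
[2.2] false OR false = false
[2] true → false = false
[3.1.1.1] false OR false = false
[3.1.1] NOT false = true
[3.1.2] true OR false = true
[3.1] true AND true = true
[3] NOT true = false
[root] false OR false OR false = false
Overall: false → refused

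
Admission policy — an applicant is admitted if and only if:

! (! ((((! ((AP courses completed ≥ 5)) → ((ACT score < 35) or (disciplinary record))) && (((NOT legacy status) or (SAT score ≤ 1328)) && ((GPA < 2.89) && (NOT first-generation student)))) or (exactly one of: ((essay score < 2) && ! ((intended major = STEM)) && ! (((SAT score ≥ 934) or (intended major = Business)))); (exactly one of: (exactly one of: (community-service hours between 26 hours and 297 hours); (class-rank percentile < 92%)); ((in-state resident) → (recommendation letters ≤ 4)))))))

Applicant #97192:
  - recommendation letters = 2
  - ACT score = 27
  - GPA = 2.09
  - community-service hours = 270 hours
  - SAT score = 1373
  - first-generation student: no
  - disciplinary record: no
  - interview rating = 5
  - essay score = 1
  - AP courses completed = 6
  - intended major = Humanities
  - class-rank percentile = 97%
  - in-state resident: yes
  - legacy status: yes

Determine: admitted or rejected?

Atomic conditions:
  AP courses completed ≥ 5: 6 ≥ 5 is true
  ACT score < 35: 27 < 35 is true
  disciplinary record: no → false
  NOT legacy status: yes → false
  SAT score ≤ 1328: 1373 ≤ 1328 is false
  GPA < 2.89: 2.09 < 2.89 is true
  NOT first-generation student: no → true
  essay score < 2: 1 < 2 is true
  intended major = STEM: Humanities == STEM is false
  SAT score ≥ 934: 1373 ≥ 934 is true
  intended major = Business: Humanities == Business is false
  community-service hours between 26 hours and 297 hours: 270 in [26, 297] is true
  class-rank percentile < 92%: 97 < 92 is false
  in-state resident: yes → true
  recommendation letters ≤ 4: 2 ≤ 4 is true
Combine:
[1.1.1.1.1] NOT true = false
[1.1.1.1.2] true OR false = true
[1.1.1.1] false → true (antecedent false ⇒ implication holds) = true
[1.1.1.2.1] false OR false = false
[1.1.1.2.2] true AND true = true
[1.1.1.2] false AND true = false
[1.1.1] true AND false = false
[1.1.2.1.2] NOT false = true
[1.1.2.1.3.1] true OR false = true
[1.1.2.1.3] NOT true = false
[1.1.2.1] true AND true AND false = false
[1.1.2.2.1] exactly-one(true, false) = true
[1.1.2.2.2] true → true = true
[1.1.2.2] exactly-one(true, true) = false
[1.1.2] exactly-one(false, false) = false
[1.1] false OR false = false
[1] NOT false = true
[root] NOT true = false
Overall: false → rejected

Rejected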